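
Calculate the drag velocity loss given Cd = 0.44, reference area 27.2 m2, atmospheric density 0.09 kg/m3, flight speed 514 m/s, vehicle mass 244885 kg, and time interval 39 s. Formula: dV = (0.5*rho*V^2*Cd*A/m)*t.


D = 0.5 * 0.09 * 514^2 * 0.44 * 27.2 = 142285.4 N
a = 142285.4 / 244885 = 0.581 m/s2
dV = 0.581 * 39 = 22.7 m/s

22.7 m/s


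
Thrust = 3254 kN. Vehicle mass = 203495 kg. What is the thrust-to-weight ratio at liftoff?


TWR = 3254000 / (203495 * 9.81) = 1.63

1.63


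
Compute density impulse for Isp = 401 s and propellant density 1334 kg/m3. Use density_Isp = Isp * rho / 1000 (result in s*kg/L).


rho*Isp = 401 * 1334 / 1000 = 535 s*kg/L

535 s*kg/L


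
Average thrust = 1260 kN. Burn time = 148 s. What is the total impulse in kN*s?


It = 1260 * 148 = 186480 kN*s

186480 kN*s


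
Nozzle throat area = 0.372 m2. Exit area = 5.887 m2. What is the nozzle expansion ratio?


AR = 5.887 / 0.372 = 15.8

15.8


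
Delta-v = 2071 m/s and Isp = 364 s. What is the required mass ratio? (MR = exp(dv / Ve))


Ve = 364 * 9.81 = 3570.84 m/s
MR = exp(2071 / 3570.84) = 1.786

1.786


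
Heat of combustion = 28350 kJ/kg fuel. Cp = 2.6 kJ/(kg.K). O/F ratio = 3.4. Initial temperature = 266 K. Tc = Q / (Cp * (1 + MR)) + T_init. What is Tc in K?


Tc = 28350 / (2.6 * (1 + 3.4)) + 266 = 2744 K

2744 K


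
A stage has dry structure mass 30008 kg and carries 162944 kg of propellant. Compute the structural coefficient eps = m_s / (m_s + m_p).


eps = 30008 / (30008 + 162944) = 0.1555

0.1555


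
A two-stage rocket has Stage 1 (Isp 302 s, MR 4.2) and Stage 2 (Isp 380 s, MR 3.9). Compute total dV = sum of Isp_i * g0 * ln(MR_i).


dV1 = 302 * 9.81 * ln(4.2) = 4251.6 m/s
dV2 = 380 * 9.81 * ln(3.9) = 5073.4 m/s
Total dV = 4251.6 + 5073.4 = 9325.0 m/s ~ 9325 m/s

9325 m/s


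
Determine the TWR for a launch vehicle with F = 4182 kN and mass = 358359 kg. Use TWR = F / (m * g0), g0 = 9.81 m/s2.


TWR = 4182000 / (358359 * 9.81) = 1.19

1.19


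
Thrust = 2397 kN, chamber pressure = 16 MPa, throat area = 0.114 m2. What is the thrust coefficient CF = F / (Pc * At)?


CF = 2397000 / (16e6 * 0.114) = 1.31

1.31


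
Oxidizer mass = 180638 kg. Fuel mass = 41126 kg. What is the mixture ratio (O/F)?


MR = 180638 / 41126 = 4.39

4.39


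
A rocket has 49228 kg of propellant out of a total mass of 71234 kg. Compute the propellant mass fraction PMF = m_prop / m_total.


PMF = 49228 / 71234 = 0.691

0.691


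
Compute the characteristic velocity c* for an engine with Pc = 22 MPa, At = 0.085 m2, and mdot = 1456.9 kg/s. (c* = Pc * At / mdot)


c* = 22e6 * 0.085 / 1456.9 = 1284 m/s

1284 m/s


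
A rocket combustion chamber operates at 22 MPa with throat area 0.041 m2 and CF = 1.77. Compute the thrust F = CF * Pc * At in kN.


F = 1.77 * 22e6 * 0.041 = 1.5965e+06 N = 1596.5 kN

1596.5 kN


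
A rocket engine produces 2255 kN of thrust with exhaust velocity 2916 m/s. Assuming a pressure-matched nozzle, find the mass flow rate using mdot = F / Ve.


mdot = F / Ve = 2255000 / 2916 = 773.3 kg/s

773.3 kg/s


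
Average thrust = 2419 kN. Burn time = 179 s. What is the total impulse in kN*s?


It = 2419 * 179 = 433001 kN*s

433001 kN*s


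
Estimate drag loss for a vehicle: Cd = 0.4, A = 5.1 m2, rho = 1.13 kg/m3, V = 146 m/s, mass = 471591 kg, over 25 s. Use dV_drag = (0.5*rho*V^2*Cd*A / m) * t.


D = 0.5 * 1.13 * 146^2 * 0.4 * 5.1 = 24568.82 N
a = 24568.82 / 471591 = 0.0521 m/s2
dV = 0.0521 * 25 = 1.3 m/s

1.3 m/s


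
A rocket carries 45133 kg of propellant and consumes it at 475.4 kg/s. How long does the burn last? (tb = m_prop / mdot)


tb = 45133 / 475.4 = 94.9 s

94.9 s


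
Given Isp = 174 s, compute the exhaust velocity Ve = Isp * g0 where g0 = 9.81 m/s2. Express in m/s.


Ve = Isp * g0 = 174 * 9.81 = 1706.9 m/s

1706.9 m/s


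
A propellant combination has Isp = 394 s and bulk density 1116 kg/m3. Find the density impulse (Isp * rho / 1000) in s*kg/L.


rho*Isp = 394 * 1116 / 1000 = 440 s*kg/L

440 s*kg/L


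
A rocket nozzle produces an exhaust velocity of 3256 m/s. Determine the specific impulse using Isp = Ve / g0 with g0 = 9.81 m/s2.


Isp = Ve / g0 = 3256 / 9.81 = 331.9 s

331.9 s


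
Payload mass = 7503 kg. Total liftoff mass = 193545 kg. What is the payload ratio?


PR = 7503 / 193545 = 0.0388

0.0388


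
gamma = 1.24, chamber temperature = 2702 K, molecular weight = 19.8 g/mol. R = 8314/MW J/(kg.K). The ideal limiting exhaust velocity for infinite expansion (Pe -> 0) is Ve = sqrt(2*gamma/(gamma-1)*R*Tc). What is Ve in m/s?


R = 8314 / 19.8 = 419.9 J/(kg.K)
Ve = sqrt(2 * 1.24 / (1.24 - 1) * 419.9 * 2702) = 3424 m/s

3424 m/s


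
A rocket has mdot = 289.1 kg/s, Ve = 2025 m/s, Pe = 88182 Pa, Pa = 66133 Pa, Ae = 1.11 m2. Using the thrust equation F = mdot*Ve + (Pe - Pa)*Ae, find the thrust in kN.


F = 289.1 * 2025 + (88182 - 66133) * 1.11 = 609902.0 N = 609.9 kN

609.9 kN


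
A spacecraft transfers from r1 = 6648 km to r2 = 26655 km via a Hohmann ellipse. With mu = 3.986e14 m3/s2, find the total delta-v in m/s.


V1 = sqrt(mu/r1) = 7743.25 m/s
dV1 = V1*(sqrt(2*r2/(r1+r2)) - 1) = 2053.59 m/s
V2 = sqrt(mu/r2) = 3867.05 m/s
dV2 = V2*(1 - sqrt(2*r1/(r1+r2))) = 1423.63 m/s
Total dV = 3477 m/s

3477 m/s


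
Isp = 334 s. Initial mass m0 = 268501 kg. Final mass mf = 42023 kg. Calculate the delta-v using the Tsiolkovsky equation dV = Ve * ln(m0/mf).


Ve = 334 * 9.81 = 3276.54 m/s
dV = 3276.54 * ln(268501/42023) = 6077 m/s

6077 m/s


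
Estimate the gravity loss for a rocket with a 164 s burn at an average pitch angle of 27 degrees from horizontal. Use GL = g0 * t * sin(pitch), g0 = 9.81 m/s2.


GL = 9.81 * 164 * sin(27 deg) = 730 m/s

730 m/s


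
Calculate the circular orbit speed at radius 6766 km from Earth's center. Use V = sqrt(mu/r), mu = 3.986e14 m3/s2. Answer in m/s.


V = sqrt(3.986e14 / 6766000) = 7675 m/s

7675 m/s


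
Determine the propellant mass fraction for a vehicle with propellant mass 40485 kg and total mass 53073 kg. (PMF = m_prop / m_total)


PMF = 40485 / 53073 = 0.763

0.763


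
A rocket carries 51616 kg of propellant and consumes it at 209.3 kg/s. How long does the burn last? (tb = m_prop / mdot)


tb = 51616 / 209.3 = 246.6 s

246.6 s


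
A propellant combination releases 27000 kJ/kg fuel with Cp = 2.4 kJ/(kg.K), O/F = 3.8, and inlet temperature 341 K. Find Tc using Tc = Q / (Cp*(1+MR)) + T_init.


Tc = 27000 / (2.4 * (1 + 3.8)) + 341 = 2685 K

2685 K


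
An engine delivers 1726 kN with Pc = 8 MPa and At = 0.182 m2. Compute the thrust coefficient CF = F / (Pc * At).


CF = 1726000 / (8e6 * 0.182) = 1.19

1.19


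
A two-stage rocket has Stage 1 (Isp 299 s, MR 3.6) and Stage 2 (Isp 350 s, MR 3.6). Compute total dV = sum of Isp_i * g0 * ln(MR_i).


dV1 = 299 * 9.81 * ln(3.6) = 3757.2 m/s
dV2 = 350 * 9.81 * ln(3.6) = 4398.1 m/s
Total dV = 3757.2 + 4398.1 = 8155.3 m/s ~ 8155 m/s

8155 m/s


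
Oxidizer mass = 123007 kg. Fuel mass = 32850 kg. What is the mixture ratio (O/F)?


MR = 123007 / 32850 = 3.74

3.74


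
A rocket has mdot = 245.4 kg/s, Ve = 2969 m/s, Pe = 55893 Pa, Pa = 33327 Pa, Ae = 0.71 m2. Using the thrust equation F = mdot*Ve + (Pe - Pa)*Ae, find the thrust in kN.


F = 245.4 * 2969 + (55893 - 33327) * 0.71 = 744614.0 N = 744.6 kN

744.6 kN


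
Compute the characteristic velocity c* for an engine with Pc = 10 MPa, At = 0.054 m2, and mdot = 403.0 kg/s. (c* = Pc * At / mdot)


c* = 10e6 * 0.054 / 403.0 = 1340 m/s

1340 m/s


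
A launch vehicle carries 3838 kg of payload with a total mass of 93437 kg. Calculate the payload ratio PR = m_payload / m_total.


PR = 3838 / 93437 = 0.0411

0.0411


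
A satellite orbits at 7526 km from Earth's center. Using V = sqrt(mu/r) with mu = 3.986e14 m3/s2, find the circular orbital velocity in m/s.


V = sqrt(3.986e14 / 7526000) = 7278 m/s

7278 m/s


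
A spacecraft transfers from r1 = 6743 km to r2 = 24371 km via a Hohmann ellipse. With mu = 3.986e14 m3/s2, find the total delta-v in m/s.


V1 = sqrt(mu/r1) = 7688.51 m/s
dV1 = V1*(sqrt(2*r2/(r1+r2)) - 1) = 1934.61 m/s
V2 = sqrt(mu/r2) = 4044.19 m/s
dV2 = V2*(1 - sqrt(2*r1/(r1+r2))) = 1381.66 m/s
Total dV = 3316 m/s

3316 m/s


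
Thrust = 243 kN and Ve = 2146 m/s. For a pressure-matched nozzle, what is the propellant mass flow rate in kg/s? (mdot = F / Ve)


mdot = F / Ve = 243000 / 2146 = 113.2 kg/s

113.2 kg/s


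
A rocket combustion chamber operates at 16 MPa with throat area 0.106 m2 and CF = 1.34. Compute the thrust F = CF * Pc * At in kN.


F = 1.34 * 16e6 * 0.106 = 2.2726e+06 N = 2272.6 kN

2272.6 kN


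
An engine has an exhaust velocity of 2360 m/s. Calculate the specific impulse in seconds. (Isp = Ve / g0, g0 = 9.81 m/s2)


Isp = Ve / g0 = 2360 / 9.81 = 240.6 s

240.6 s


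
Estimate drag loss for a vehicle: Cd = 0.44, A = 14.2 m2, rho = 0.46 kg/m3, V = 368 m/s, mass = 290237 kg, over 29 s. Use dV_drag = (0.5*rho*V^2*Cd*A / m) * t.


D = 0.5 * 0.46 * 368^2 * 0.44 * 14.2 = 194609.7 N
a = 194609.7 / 290237 = 0.6705 m/s2
dV = 0.6705 * 29 = 19.4 m/s

19.4 m/s


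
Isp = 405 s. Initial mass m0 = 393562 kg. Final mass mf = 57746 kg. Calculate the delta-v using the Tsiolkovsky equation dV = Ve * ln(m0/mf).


Ve = 405 * 9.81 = 3973.05 m/s
dV = 3973.05 * ln(393562/57746) = 7625 m/s

7625 m/s


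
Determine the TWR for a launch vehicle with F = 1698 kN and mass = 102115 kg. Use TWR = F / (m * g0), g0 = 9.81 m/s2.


TWR = 1698000 / (102115 * 9.81) = 1.7

1.7


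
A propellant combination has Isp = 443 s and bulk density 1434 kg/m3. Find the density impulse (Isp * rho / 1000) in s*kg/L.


rho*Isp = 443 * 1434 / 1000 = 635 s*kg/L

635 s*kg/L


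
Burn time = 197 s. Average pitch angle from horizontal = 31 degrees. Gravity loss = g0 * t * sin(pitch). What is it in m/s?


GL = 9.81 * 197 * sin(31 deg) = 995 m/s

995 m/s


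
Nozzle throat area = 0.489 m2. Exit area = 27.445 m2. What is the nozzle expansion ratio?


AR = 27.445 / 0.489 = 56.1

56.1


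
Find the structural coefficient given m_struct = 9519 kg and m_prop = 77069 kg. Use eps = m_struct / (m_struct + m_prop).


eps = 9519 / (9519 + 77069) = 0.1099

0.1099


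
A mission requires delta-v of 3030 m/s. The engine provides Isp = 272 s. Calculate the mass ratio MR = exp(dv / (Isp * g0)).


Ve = 272 * 9.81 = 2668.32 m/s
MR = exp(3030 / 2668.32) = 3.113

3.113


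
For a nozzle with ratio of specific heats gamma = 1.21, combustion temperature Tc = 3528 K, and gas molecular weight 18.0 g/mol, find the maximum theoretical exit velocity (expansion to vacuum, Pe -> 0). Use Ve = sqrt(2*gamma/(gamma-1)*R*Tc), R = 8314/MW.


R = 8314 / 18.0 = 461.89 J/(kg.K)
Ve = sqrt(2 * 1.21 / (1.21 - 1) * 461.89 * 3528) = 4333 m/s

4333 m/s


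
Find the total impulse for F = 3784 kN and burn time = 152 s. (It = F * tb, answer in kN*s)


It = 3784 * 152 = 575168 kN*s

575168 kN*s


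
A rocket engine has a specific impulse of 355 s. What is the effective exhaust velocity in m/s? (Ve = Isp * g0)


Ve = Isp * g0 = 355 * 9.81 = 3482.6 m/s

3482.6 m/s


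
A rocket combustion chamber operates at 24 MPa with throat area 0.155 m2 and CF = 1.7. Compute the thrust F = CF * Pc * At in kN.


F = 1.7 * 24e6 * 0.155 = 6.3240e+06 N = 6324.0 kN

6324.0 kN


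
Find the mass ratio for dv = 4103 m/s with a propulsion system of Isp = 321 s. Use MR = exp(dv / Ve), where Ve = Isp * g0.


Ve = 321 * 9.81 = 3149.01 m/s
MR = exp(4103 / 3149.01) = 3.68

3.68


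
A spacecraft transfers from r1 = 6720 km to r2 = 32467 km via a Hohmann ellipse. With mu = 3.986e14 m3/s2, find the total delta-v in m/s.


V1 = sqrt(mu/r1) = 7701.65 m/s
dV1 = V1*(sqrt(2*r2/(r1+r2)) - 1) = 2212.35 m/s
V2 = sqrt(mu/r2) = 3503.87 m/s
dV2 = V2*(1 - sqrt(2*r1/(r1+r2))) = 1451.87 m/s
Total dV = 3664 m/s

3664 m/s


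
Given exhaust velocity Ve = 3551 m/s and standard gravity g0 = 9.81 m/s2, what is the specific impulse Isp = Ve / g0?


Isp = Ve / g0 = 3551 / 9.81 = 362.0 s

362.0 s


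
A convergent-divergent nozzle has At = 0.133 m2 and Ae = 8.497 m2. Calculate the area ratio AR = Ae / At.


AR = 8.497 / 0.133 = 63.9

63.9


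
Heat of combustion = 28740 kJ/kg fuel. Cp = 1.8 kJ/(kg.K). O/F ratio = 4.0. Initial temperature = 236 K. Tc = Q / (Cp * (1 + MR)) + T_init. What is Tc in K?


Tc = 28740 / (1.8 * (1 + 4.0)) + 236 = 3429 K

3429 K


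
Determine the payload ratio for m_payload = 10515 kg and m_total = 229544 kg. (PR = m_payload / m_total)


PR = 10515 / 229544 = 0.0458

0.0458


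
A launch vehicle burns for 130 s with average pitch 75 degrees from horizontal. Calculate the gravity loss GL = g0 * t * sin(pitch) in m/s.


GL = 9.81 * 130 * sin(75 deg) = 1232 m/s

1232 m/s


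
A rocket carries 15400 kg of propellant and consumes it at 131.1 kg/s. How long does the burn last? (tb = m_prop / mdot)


tb = 15400 / 131.1 = 117.5 s

117.5 s


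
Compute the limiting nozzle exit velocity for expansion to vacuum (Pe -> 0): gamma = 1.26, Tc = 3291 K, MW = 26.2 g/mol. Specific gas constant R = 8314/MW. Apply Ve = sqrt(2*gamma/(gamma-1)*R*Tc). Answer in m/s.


R = 8314 / 26.2 = 317.33 J/(kg.K)
Ve = sqrt(2 * 1.26 / (1.26 - 1) * 317.33 * 3291) = 3181 m/s

3181 m/s


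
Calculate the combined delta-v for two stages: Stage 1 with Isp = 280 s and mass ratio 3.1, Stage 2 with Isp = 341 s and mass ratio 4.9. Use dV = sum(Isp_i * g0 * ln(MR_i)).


dV1 = 280 * 9.81 * ln(3.1) = 3107.7 m/s
dV2 = 341 * 9.81 * ln(4.9) = 5316.3 m/s
Total dV = 3107.7 + 5316.3 = 8424.0 m/s ~ 8424 m/s

8424 m/s


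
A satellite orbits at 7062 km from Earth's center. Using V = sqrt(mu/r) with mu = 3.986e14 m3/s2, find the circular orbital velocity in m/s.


V = sqrt(3.986e14 / 7062000) = 7513 m/s

7513 m/s


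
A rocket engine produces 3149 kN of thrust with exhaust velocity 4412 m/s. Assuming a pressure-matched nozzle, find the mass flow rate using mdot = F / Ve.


mdot = F / Ve = 3149000 / 4412 = 713.7 kg/s

713.7 kg/s


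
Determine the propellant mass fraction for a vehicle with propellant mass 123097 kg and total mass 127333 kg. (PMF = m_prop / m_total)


PMF = 123097 / 127333 = 0.967

0.967


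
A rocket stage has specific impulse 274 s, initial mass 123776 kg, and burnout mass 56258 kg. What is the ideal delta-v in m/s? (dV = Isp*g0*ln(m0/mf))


Ve = 274 * 9.81 = 2687.94 m/s
dV = 2687.94 * ln(123776/56258) = 2120 m/s

2120 m/s


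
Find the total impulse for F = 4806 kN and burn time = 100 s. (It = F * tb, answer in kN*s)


It = 4806 * 100 = 480600 kN*s

480600 kN*s


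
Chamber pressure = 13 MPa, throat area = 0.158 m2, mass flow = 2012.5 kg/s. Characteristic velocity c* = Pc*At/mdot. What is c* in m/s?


c* = 13e6 * 0.158 / 2012.5 = 1021 m/s

1021 m/s


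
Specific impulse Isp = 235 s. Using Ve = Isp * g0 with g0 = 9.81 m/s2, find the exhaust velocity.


Ve = Isp * g0 = 235 * 9.81 = 2305.3 m/s

2305.3 m/s


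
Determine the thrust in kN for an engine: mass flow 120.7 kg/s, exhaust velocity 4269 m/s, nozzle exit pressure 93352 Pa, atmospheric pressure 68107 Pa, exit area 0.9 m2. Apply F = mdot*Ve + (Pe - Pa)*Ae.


F = 120.7 * 4269 + (93352 - 68107) * 0.9 = 537989.0 N = 538.0 kN

538.0 kN


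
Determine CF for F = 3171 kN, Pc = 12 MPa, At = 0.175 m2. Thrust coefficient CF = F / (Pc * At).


CF = 3171000 / (12e6 * 0.175) = 1.51

1.51


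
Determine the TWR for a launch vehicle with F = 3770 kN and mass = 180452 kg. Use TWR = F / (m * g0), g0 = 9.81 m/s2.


TWR = 3770000 / (180452 * 9.81) = 2.13

2.13


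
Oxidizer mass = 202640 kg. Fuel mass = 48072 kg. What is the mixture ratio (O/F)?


MR = 202640 / 48072 = 4.22

4.22


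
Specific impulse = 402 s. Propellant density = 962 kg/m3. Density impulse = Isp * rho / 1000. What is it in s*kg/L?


rho*Isp = 402 * 962 / 1000 = 387 s*kg/L

387 s*kg/L


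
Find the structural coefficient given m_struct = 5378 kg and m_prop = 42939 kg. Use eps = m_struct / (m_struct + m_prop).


eps = 5378 / (5378 + 42939) = 0.1113

0.1113


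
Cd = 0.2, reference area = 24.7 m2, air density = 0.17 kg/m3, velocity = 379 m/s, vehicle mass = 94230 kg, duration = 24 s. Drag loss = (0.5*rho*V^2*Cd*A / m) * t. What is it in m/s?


D = 0.5 * 0.17 * 379^2 * 0.2 * 24.7 = 60314.86 N
a = 60314.86 / 94230 = 0.6401 m/s2
dV = 0.6401 * 24 = 15.4 m/s

15.4 m/s


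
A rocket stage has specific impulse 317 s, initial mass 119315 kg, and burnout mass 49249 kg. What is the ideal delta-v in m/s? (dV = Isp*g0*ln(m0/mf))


Ve = 317 * 9.81 = 3109.77 m/s
dV = 3109.77 * ln(119315/49249) = 2752 m/s

2752 m/s


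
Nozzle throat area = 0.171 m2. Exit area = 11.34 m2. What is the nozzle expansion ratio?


AR = 11.34 / 0.171 = 66.3

66.3


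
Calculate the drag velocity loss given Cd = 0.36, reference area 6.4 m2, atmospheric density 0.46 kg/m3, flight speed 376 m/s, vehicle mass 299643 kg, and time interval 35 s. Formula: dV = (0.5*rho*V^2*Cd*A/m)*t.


D = 0.5 * 0.46 * 376^2 * 0.36 * 6.4 = 74917.97 N
a = 74917.97 / 299643 = 0.25 m/s2
dV = 0.25 * 35 = 8.8 m/s

8.8 m/s


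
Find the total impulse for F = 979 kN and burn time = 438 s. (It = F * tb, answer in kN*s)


It = 979 * 438 = 428802 kN*s

428802 kN*s


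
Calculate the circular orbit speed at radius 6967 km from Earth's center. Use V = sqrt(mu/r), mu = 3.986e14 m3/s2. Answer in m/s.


V = sqrt(3.986e14 / 6967000) = 7564 m/s

7564 m/s


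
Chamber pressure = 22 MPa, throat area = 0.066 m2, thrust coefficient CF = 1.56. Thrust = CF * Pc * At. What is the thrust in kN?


F = 1.56 * 22e6 * 0.066 = 2.2651e+06 N = 2265.1 kN

2265.1 kN


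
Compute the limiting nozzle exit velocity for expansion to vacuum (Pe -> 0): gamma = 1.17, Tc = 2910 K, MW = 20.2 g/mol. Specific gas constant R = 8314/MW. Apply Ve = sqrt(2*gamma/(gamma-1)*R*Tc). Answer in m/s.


R = 8314 / 20.2 = 411.58 J/(kg.K)
Ve = sqrt(2 * 1.17 / (1.17 - 1) * 411.58 * 2910) = 4060 m/s

4060 m/s


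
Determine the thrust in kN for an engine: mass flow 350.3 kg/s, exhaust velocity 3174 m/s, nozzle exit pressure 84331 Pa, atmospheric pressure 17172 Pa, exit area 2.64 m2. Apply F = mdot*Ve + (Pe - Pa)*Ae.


F = 350.3 * 3174 + (84331 - 17172) * 2.64 = 1.2892e+06 N = 1289.2 kN

1289.2 kN


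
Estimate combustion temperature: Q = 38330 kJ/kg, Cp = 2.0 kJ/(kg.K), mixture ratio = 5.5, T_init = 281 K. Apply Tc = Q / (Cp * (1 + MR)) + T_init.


Tc = 38330 / (2.0 * (1 + 5.5)) + 281 = 3229 K

3229 K


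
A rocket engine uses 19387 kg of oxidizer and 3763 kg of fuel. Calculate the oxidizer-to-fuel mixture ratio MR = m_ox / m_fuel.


MR = 19387 / 3763 = 5.15

5.15


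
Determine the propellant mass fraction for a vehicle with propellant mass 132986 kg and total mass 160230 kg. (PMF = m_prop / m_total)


PMF = 132986 / 160230 = 0.83

0.83


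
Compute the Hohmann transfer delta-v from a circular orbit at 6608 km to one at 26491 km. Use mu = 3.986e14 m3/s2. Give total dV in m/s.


V1 = sqrt(mu/r1) = 7766.65 m/s
dV1 = V1*(sqrt(2*r2/(r1+r2)) - 1) = 2059.66 m/s
V2 = sqrt(mu/r2) = 3879.0 m/s
dV2 = V2*(1 - sqrt(2*r1/(r1+r2))) = 1427.89 m/s
Total dV = 3488 m/s

3488 m/s


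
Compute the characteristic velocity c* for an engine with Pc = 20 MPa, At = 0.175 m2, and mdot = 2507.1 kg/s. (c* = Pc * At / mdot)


c* = 20e6 * 0.175 / 2507.1 = 1396 m/s

1396 m/s


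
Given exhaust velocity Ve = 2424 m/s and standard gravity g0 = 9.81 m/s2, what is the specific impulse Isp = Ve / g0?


Isp = Ve / g0 = 2424 / 9.81 = 247.1 s

247.1 s


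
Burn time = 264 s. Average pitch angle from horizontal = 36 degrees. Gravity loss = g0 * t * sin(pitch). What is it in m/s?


GL = 9.81 * 264 * sin(36 deg) = 1522 m/s

1522 m/s


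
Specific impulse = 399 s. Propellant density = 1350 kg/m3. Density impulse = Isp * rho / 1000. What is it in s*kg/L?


rho*Isp = 399 * 1350 / 1000 = 539 s*kg/L

539 s*kg/L


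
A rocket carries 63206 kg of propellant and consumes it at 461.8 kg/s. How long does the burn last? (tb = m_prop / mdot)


tb = 63206 / 461.8 = 136.9 s

136.9 s


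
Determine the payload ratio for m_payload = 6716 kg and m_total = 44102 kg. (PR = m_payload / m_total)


PR = 6716 / 44102 = 0.1523

0.1523


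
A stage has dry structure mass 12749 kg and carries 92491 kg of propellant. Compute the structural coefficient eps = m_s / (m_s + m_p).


eps = 12749 / (12749 + 92491) = 0.1211

0.1211


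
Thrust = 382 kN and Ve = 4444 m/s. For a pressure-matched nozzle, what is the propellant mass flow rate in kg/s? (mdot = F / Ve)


mdot = F / Ve = 382000 / 4444 = 86.0 kg/s

86.0 kg/s


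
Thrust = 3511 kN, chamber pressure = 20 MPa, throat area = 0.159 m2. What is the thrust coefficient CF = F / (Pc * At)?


CF = 3511000 / (20e6 * 0.159) = 1.1

1.1


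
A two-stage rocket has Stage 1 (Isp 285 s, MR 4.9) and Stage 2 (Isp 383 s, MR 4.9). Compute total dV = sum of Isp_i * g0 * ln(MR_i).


dV1 = 285 * 9.81 * ln(4.9) = 4443.3 m/s
dV2 = 383 * 9.81 * ln(4.9) = 5971.1 m/s
Total dV = 4443.3 + 5971.1 = 10414.4 m/s ~ 10414 m/s

10414 m/s


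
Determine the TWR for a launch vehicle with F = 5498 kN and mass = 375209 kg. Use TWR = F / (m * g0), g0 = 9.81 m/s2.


TWR = 5498000 / (375209 * 9.81) = 1.49

1.49


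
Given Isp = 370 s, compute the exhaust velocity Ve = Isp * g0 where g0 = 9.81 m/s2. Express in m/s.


Ve = Isp * g0 = 370 * 9.81 = 3629.7 m/s

3629.7 m/s


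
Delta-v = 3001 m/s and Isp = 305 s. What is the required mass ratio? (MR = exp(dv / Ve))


Ve = 305 * 9.81 = 2992.05 m/s
MR = exp(3001 / 2992.05) = 2.726

2.726


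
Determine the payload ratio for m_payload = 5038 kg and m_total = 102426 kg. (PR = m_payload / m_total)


PR = 5038 / 102426 = 0.0492

0.0492


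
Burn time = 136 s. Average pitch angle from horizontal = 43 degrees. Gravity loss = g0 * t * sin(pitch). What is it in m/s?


GL = 9.81 * 136 * sin(43 deg) = 910 m/s

910 m/s


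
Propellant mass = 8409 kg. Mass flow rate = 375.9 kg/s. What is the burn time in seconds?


tb = 8409 / 375.9 = 22.4 s

22.4 s


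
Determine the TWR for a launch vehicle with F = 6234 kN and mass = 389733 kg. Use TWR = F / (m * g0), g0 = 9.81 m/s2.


TWR = 6234000 / (389733 * 9.81) = 1.63

1.63


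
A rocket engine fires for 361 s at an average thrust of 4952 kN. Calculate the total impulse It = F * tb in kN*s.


It = 4952 * 361 = 1787672 kN*s

1787672 kN*s


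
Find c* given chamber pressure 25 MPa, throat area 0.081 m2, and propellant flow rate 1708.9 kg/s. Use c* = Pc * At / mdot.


c* = 25e6 * 0.081 / 1708.9 = 1185 m/s

1185 m/s


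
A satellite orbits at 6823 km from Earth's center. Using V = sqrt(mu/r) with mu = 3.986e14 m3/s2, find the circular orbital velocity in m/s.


V = sqrt(3.986e14 / 6823000) = 7643 m/s

7643 m/s


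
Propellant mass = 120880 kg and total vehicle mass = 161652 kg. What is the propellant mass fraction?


PMF = 120880 / 161652 = 0.748

0.748


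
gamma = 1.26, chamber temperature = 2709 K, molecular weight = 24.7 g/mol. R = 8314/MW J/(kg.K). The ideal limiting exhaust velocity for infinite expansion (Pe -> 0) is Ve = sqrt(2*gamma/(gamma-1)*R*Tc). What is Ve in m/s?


R = 8314 / 24.7 = 336.6 J/(kg.K)
Ve = sqrt(2 * 1.26 / (1.26 - 1) * 336.6 * 2709) = 2973 m/s

2973 m/s


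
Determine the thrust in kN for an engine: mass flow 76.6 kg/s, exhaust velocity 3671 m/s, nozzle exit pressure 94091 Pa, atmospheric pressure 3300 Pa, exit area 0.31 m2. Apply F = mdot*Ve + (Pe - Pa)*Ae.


F = 76.6 * 3671 + (94091 - 3300) * 0.31 = 309344.0 N = 309.3 kN

309.3 kN


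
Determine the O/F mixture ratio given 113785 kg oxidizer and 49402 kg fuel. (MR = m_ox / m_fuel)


MR = 113785 / 49402 = 2.3

2.3


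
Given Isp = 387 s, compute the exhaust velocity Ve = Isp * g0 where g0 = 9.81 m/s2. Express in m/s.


Ve = Isp * g0 = 387 * 9.81 = 3796.5 m/s

3796.5 m/s


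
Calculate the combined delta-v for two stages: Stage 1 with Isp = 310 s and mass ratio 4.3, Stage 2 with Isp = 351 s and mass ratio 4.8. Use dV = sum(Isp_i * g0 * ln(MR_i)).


dV1 = 310 * 9.81 * ln(4.3) = 4435.8 m/s
dV2 = 351 * 9.81 * ln(4.8) = 5401.2 m/s
Total dV = 4435.8 + 5401.2 = 9837.0 m/s ~ 9837 m/s

9837 m/s


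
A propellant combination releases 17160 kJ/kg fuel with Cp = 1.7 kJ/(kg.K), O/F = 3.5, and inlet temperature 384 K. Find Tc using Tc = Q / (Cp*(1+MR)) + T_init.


Tc = 17160 / (1.7 * (1 + 3.5)) + 384 = 2627 K

2627 K


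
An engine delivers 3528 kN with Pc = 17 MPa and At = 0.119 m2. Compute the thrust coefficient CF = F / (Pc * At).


CF = 3528000 / (17e6 * 0.119) = 1.74

1.74


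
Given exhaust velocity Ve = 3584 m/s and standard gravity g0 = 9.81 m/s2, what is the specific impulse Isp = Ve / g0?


Isp = Ve / g0 = 3584 / 9.81 = 365.3 s

365.3 s


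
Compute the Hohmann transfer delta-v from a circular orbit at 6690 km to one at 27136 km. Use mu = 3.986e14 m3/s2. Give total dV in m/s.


V1 = sqrt(mu/r1) = 7718.9 m/s
dV1 = V1*(sqrt(2*r2/(r1+r2)) - 1) = 2058.38 m/s
V2 = sqrt(mu/r2) = 3832.62 m/s
dV2 = V2*(1 - sqrt(2*r1/(r1+r2))) = 1422.17 m/s
Total dV = 3481 m/s

3481 m/s


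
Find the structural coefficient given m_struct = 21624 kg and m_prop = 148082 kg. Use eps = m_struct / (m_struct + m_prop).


eps = 21624 / (21624 + 148082) = 0.1274

0.1274


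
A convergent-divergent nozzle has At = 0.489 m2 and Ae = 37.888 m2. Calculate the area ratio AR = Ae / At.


AR = 37.888 / 0.489 = 77.5

77.5


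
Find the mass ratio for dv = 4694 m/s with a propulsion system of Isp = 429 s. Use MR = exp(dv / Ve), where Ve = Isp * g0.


Ve = 429 * 9.81 = 4208.49 m/s
MR = exp(4694 / 4208.49) = 3.051

3.051


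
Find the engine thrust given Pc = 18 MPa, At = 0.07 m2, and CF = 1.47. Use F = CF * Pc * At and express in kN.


F = 1.47 * 18e6 * 0.07 = 1.8522e+06 N = 1852.2 kN

1852.2 kN


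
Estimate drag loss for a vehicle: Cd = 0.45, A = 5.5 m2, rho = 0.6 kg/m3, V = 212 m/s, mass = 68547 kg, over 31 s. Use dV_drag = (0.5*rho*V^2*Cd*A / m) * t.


D = 0.5 * 0.6 * 212^2 * 0.45 * 5.5 = 33370.92 N
a = 33370.92 / 68547 = 0.4868 m/s2
dV = 0.4868 * 31 = 15.1 m/s

15.1 m/s


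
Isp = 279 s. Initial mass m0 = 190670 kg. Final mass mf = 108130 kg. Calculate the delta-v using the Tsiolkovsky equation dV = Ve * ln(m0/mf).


Ve = 279 * 9.81 = 2736.99 m/s
dV = 2736.99 * ln(190670/108130) = 1552 m/s

1552 m/s


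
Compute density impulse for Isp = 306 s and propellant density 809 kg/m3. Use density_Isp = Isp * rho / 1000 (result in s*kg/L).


rho*Isp = 306 * 809 / 1000 = 248 s*kg/L

248 s*kg/L


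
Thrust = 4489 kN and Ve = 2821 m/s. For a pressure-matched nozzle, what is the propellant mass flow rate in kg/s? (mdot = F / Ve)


mdot = F / Ve = 4489000 / 2821 = 1591.3 kg/s

1591.3 kg/s


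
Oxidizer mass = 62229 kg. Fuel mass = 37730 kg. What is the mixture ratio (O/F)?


MR = 62229 / 37730 = 1.65

1.65


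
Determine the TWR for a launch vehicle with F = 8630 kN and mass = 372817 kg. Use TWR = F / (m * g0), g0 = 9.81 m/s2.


TWR = 8630000 / (372817 * 9.81) = 2.36

2.36


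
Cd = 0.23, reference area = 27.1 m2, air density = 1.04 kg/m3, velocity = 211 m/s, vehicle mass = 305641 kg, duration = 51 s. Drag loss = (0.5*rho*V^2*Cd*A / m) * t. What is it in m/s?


D = 0.5 * 1.04 * 211^2 * 0.23 * 27.1 = 144299.68 N
a = 144299.68 / 305641 = 0.4721 m/s2
dV = 0.4721 * 51 = 24.1 m/s

24.1 m/s


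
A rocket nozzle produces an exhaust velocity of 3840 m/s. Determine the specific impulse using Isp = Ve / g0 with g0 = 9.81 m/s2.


Isp = Ve / g0 = 3840 / 9.81 = 391.4 s

391.4 s


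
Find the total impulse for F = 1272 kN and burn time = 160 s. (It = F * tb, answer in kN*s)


It = 1272 * 160 = 203520 kN*s

203520 kN*s


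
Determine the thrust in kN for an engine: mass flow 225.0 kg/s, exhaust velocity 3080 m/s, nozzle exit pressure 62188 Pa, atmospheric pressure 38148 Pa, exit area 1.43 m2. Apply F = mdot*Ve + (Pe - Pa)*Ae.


F = 225.0 * 3080 + (62188 - 38148) * 1.43 = 727377.0 N = 727.4 kN

727.4 kN


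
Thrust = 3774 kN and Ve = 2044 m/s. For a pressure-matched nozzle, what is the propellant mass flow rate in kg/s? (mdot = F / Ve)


mdot = F / Ve = 3774000 / 2044 = 1846.4 kg/s

1846.4 kg/s


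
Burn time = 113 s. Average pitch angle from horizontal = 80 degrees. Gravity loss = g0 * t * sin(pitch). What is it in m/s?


GL = 9.81 * 113 * sin(80 deg) = 1092 m/s

1092 m/s


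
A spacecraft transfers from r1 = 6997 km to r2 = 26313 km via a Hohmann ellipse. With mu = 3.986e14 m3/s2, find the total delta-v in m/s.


V1 = sqrt(mu/r1) = 7547.67 m/s
dV1 = V1*(sqrt(2*r2/(r1+r2)) - 1) = 1939.26 m/s
V2 = sqrt(mu/r2) = 3892.1 m/s
dV2 = V2*(1 - sqrt(2*r1/(r1+r2))) = 1369.39 m/s
Total dV = 3309 m/s

3309 m/s


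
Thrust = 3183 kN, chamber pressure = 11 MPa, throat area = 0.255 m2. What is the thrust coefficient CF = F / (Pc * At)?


CF = 3183000 / (11e6 * 0.255) = 1.13

1.13


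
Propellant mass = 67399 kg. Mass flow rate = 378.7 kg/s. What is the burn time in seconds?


tb = 67399 / 378.7 = 178.0 s

178.0 s


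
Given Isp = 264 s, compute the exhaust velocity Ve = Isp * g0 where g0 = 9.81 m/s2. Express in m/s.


Ve = Isp * g0 = 264 * 9.81 = 2589.8 m/s

2589.8 m/s


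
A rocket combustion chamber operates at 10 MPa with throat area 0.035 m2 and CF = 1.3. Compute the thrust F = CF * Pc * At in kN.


F = 1.3 * 10e6 * 0.035 = 455000.0 N = 455.0 kN

455.0 kN


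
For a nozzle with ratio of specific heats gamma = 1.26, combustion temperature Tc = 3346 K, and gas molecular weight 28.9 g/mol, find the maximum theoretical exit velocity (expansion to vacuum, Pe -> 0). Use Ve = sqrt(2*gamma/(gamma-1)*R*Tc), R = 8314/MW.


R = 8314 / 28.9 = 287.68 J/(kg.K)
Ve = sqrt(2 * 1.26 / (1.26 - 1) * 287.68 * 3346) = 3054 m/s

3054 m/s


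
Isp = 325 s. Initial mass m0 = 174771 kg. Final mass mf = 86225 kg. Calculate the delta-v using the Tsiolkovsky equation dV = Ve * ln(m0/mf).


Ve = 325 * 9.81 = 3188.25 m/s
dV = 3188.25 * ln(174771/86225) = 2253 m/s

2253 m/s


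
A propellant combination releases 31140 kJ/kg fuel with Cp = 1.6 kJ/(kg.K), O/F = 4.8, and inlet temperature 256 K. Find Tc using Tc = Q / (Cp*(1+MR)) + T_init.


Tc = 31140 / (1.6 * (1 + 4.8)) + 256 = 3612 K

3612 K


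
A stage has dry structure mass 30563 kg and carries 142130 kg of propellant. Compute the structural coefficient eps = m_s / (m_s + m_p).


eps = 30563 / (30563 + 142130) = 0.177

0.177


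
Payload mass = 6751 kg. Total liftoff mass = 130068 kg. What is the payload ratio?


PR = 6751 / 130068 = 0.0519

0.0519


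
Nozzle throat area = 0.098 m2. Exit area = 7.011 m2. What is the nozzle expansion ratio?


AR = 7.011 / 0.098 = 71.5

71.5


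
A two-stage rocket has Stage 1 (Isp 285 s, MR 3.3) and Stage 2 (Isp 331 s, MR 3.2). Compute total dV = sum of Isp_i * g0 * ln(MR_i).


dV1 = 285 * 9.81 * ln(3.3) = 3338.0 m/s
dV2 = 331 * 9.81 * ln(3.2) = 3776.9 m/s
Total dV = 3338.0 + 3776.9 = 7114.9 m/s ~ 7115 m/s

7115 m/s


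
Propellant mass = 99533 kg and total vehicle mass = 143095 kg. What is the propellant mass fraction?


PMF = 99533 / 143095 = 0.696

0.696


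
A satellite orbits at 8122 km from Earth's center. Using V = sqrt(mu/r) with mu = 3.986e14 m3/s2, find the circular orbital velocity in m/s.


V = sqrt(3.986e14 / 8122000) = 7005 m/s

7005 m/s


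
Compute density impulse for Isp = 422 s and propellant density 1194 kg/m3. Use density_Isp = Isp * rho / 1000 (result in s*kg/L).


rho*Isp = 422 * 1194 / 1000 = 504 s*kg/L

504 s*kg/L


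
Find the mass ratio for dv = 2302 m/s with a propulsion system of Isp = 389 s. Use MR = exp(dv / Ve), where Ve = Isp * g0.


Ve = 389 * 9.81 = 3816.09 m/s
MR = exp(2302 / 3816.09) = 1.828

1.828


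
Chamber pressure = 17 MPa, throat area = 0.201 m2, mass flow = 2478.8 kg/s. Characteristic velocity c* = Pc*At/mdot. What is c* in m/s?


c* = 17e6 * 0.201 / 2478.8 = 1378 m/s

1378 m/s


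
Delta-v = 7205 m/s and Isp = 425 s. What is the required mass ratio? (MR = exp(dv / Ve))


Ve = 425 * 9.81 = 4169.25 m/s
MR = exp(7205 / 4169.25) = 5.63

5.63


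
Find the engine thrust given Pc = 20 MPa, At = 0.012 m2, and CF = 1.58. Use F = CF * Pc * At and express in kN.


F = 1.58 * 20e6 * 0.012 = 379200.0 N = 379.2 kN

379.2 kN


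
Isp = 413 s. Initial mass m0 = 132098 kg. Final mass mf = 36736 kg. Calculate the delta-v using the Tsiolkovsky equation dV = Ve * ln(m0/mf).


Ve = 413 * 9.81 = 4051.53 m/s
dV = 4051.53 * ln(132098/36736) = 5185 m/s

5185 m/s


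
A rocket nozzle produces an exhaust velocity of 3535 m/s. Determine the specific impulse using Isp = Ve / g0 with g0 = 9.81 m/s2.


Isp = Ve / g0 = 3535 / 9.81 = 360.3 s

360.3 s


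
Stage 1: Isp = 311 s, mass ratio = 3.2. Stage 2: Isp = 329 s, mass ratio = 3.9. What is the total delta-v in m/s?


dV1 = 311 * 9.81 * ln(3.2) = 3548.7 m/s
dV2 = 329 * 9.81 * ln(3.9) = 4392.5 m/s
Total dV = 3548.7 + 4392.5 = 7941.2 m/s ~ 7941 m/s

7941 m/s


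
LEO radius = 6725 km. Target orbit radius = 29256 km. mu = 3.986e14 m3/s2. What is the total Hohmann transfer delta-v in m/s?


V1 = sqrt(mu/r1) = 7698.79 m/s
dV1 = V1*(sqrt(2*r2/(r1+r2)) - 1) = 2118.88 m/s
V2 = sqrt(mu/r2) = 3691.15 m/s
dV2 = V2*(1 - sqrt(2*r1/(r1+r2))) = 1434.38 m/s
Total dV = 3553 m/s

3553 m/s


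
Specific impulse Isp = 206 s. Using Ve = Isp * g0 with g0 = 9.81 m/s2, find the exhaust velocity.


Ve = Isp * g0 = 206 * 9.81 = 2020.9 m/s

2020.9 m/s


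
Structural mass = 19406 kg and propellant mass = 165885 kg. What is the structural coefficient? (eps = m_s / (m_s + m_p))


eps = 19406 / (19406 + 165885) = 0.1047

0.1047


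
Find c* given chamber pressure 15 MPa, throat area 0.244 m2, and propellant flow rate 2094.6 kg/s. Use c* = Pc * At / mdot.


c* = 15e6 * 0.244 / 2094.6 = 1747 m/s

1747 m/s


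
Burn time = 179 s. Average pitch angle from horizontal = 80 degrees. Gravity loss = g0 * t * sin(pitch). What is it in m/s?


GL = 9.81 * 179 * sin(80 deg) = 1729 m/s

1729 m/s


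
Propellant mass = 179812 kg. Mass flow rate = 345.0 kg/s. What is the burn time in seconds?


tb = 179812 / 345.0 = 521.2 s

521.2 s


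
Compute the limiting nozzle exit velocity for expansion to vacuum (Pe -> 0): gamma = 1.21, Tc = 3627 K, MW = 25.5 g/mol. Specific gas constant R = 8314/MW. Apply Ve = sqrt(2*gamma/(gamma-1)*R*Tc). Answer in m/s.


R = 8314 / 25.5 = 326.04 J/(kg.K)
Ve = sqrt(2 * 1.21 / (1.21 - 1) * 326.04 * 3627) = 3692 m/s

3692 m/s


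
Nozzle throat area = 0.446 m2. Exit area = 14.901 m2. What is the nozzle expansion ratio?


AR = 14.901 / 0.446 = 33.4

33.4


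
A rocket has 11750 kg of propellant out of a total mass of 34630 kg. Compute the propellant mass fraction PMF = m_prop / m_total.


PMF = 11750 / 34630 = 0.339

0.339


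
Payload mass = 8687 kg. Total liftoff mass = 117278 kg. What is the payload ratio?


PR = 8687 / 117278 = 0.0741

0.0741


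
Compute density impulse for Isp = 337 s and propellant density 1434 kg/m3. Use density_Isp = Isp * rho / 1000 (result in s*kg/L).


rho*Isp = 337 * 1434 / 1000 = 483 s*kg/L

483 s*kg/L


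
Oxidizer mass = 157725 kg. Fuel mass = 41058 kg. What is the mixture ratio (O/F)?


MR = 157725 / 41058 = 3.84

3.84


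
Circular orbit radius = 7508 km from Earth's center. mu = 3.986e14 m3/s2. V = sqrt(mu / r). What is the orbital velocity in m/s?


V = sqrt(3.986e14 / 7508000) = 7286 m/s

7286 m/s


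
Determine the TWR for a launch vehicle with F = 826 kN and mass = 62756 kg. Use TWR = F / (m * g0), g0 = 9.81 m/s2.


TWR = 826000 / (62756 * 9.81) = 1.34

1.34


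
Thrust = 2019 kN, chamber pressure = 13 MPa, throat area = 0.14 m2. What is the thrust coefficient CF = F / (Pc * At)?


CF = 2019000 / (13e6 * 0.14) = 1.11

1.11


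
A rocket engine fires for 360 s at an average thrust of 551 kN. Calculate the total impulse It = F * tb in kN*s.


It = 551 * 360 = 198360 kN*s

198360 kN*s


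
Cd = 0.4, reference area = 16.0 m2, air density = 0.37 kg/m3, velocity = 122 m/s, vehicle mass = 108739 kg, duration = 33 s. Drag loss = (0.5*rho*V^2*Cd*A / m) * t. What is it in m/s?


D = 0.5 * 0.37 * 122^2 * 0.4 * 16.0 = 17622.66 N
a = 17622.66 / 108739 = 0.1621 m/s2
dV = 0.1621 * 33 = 5.3 m/s

5.3 m/s


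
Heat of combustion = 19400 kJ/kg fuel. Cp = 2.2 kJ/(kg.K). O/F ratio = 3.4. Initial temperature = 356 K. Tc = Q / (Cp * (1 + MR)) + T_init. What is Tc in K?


Tc = 19400 / (2.2 * (1 + 3.4)) + 356 = 2360 K

2360 K


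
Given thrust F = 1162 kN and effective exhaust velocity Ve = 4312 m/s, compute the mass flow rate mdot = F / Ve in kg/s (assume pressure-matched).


mdot = F / Ve = 1162000 / 4312 = 269.5 kg/s

269.5 kg/s


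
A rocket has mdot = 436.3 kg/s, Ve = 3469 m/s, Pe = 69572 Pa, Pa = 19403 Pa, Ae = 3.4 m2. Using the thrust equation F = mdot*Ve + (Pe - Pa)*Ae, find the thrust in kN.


F = 436.3 * 3469 + (69572 - 19403) * 3.4 = 1.6841e+06 N = 1684.1 kN

1684.1 kN


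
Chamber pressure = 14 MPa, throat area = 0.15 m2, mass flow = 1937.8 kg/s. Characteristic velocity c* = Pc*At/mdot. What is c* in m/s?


c* = 14e6 * 0.15 / 1937.8 = 1084 m/s

1084 m/s


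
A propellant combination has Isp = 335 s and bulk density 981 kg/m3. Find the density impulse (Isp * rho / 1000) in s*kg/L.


rho*Isp = 335 * 981 / 1000 = 329 s*kg/L

329 s*kg/L


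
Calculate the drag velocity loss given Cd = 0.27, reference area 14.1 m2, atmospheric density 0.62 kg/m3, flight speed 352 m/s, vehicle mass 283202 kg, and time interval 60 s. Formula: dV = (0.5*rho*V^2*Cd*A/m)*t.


D = 0.5 * 0.62 * 352^2 * 0.27 * 14.1 = 146227.78 N
a = 146227.78 / 283202 = 0.5163 m/s2
dV = 0.5163 * 60 = 31.0 m/s

31.0 m/s


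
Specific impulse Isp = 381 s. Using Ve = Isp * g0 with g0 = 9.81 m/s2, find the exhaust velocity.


Ve = Isp * g0 = 381 * 9.81 = 3737.6 m/s

3737.6 m/s


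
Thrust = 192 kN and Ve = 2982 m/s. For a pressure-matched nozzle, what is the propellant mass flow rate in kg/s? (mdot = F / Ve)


mdot = F / Ve = 192000 / 2982 = 64.4 kg/s

64.4 kg/s


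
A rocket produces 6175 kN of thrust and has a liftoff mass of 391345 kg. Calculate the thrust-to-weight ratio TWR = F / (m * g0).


TWR = 6175000 / (391345 * 9.81) = 1.61

1.61


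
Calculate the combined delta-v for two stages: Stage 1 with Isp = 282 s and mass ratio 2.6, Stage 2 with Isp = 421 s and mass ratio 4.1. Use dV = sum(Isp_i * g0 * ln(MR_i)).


dV1 = 282 * 9.81 * ln(2.6) = 2643.3 m/s
dV2 = 421 * 9.81 * ln(4.1) = 5827.4 m/s
Total dV = 2643.3 + 5827.4 = 8470.7 m/s ~ 8471 m/s

8471 m/s


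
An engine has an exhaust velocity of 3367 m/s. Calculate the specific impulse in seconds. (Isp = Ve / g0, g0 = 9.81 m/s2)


Isp = Ve / g0 = 3367 / 9.81 = 343.2 s

343.2 s


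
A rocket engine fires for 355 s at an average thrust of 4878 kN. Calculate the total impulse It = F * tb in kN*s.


It = 4878 * 355 = 1731690 kN*s

1731690 kN*s


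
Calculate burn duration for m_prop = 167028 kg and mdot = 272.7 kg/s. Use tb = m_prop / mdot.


tb = 167028 / 272.7 = 612.5 s

612.5 s


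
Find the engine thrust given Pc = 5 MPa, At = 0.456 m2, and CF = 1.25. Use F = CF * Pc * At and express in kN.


F = 1.25 * 5e6 * 0.456 = 2.8500e+06 N = 2850.0 kN

2850.0 kN


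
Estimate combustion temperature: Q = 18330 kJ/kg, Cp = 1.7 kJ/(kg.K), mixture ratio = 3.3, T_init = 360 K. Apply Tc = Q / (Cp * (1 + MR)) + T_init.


Tc = 18330 / (1.7 * (1 + 3.3)) + 360 = 2868 K

2868 K
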